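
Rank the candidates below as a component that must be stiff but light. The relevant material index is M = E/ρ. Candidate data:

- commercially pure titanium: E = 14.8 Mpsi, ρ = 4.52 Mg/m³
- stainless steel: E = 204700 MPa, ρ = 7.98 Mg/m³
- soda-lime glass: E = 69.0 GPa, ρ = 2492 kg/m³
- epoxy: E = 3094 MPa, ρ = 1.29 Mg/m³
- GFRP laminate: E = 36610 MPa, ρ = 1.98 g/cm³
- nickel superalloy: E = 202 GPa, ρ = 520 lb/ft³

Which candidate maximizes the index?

soda-lime glass

Convert each candidate to consistent units, then evaluate M:
  commercially pure titanium: E = 102.0 GPa, ρ = 4520 kg/m³
  stainless steel: E = 204.7 GPa, ρ = 7980 kg/m³
  soda-lime glass: E = 69.00 GPa, ρ = 2492 kg/m³
  epoxy: E = 3.094 GPa, ρ = 1290 kg/m³
  GFRP laminate: E = 36.61 GPa, ρ = 1980 kg/m³
  nickel superalloy: E = 202.0 GPa, ρ = 8330 kg/m³
  soda-lime glass: M = 27.7 MN·m/kg
  stainless steel: M = 25.7 MN·m/kg
  nickel superalloy: M = 24.3 MN·m/kg
  commercially pure titanium: M = 22.6 MN·m/kg
  GFRP laminate: M = 18.5 MN·m/kg
  epoxy: M = 2.40 MN·m/kg
Soda-lime glass ranks first.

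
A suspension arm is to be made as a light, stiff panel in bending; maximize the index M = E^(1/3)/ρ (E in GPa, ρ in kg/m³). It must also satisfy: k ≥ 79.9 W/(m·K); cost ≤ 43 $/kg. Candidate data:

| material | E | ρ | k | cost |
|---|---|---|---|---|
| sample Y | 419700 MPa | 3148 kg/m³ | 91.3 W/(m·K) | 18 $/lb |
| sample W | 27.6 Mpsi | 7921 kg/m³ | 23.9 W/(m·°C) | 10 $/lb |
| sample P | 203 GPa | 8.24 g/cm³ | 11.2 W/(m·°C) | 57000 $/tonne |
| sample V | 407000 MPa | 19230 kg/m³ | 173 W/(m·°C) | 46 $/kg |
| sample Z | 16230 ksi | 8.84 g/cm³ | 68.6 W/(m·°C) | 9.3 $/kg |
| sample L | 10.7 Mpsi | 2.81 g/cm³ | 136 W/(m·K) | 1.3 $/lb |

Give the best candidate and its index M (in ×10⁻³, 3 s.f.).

sample Y, M = 2.38×10⁻³

Screen on constraints: k ≥ 79.9 W/(m·K); cost ≤ 43 $/kg. Survivors: sample Y, sample L.
In SI units:
  sample Y: E = 419.7 GPa, ρ = 3148 kg/m³
  sample L: E = 73.77 GPa, ρ = 2810 kg/m³
  sample Y: M = 2.38×10⁻³
  sample L: M = 1.49×10⁻³
Sample Y has the largest M.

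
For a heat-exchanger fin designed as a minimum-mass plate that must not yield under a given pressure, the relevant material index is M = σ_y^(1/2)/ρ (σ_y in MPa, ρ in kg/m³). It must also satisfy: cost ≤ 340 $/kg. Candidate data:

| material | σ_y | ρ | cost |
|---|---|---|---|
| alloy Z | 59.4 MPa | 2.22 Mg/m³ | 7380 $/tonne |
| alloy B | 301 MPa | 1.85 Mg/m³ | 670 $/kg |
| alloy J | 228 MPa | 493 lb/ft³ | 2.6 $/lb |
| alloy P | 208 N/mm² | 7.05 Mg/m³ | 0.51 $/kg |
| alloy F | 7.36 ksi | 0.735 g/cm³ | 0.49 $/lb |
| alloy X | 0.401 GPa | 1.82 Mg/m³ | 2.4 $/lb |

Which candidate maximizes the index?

Screen on constraints: cost ≤ 340 $/kg. Survivors: alloy Z, alloy J, alloy P, alloy F, alloy X.
Convert each candidate to consistent units, then evaluate M:
  alloy Z: σ_y = 59.40 MPa, ρ = 2220 kg/m³
  alloy J: σ_y = 228.0 MPa, ρ = 7897 kg/m³
  alloy P: σ_y = 208.0 MPa, ρ = 7050 kg/m³
  alloy F: σ_y = 50.75 MPa, ρ = 735.0 kg/m³
  alloy X: σ_y = 401.0 MPa, ρ = 1820 kg/m³
  alloy X: M = 11.0×10⁻³
  alloy F: M = 9.69×10⁻³
  alloy Z: M = 3.47×10⁻³
  alloy P: M = 2.05×10⁻³
  alloy J: M = 1.91×10⁻³
Alloy X has the largest M.

alloy X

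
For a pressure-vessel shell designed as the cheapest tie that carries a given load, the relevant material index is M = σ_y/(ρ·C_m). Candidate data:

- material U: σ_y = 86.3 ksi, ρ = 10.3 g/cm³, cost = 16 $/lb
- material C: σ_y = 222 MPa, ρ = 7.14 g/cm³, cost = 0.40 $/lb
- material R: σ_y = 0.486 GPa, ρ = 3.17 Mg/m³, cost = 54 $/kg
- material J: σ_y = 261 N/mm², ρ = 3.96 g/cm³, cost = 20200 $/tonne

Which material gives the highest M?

material C

Convert each candidate to consistent units, then evaluate M:
  material U: σ_y = 595.0 MPa, ρ = 10300 kg/m³, cost = 35.27 $/kg
  material C: σ_y = 222.0 MPa, ρ = 7140 kg/m³, cost = 0.8818 $/kg
  material R: σ_y = 486.0 MPa, ρ = 3170 kg/m³, cost = 54.00 $/kg
  material J: σ_y = 261.0 MPa, ρ = 3960 kg/m³, cost = 20.20 $/kg
  material C: M = 35.3 kN·m per $
  material J: M = 3.26 kN·m per $
  material R: M = 2.84 kN·m per $
  material U: M = 1.64 kN·m per $
Highest index: material C.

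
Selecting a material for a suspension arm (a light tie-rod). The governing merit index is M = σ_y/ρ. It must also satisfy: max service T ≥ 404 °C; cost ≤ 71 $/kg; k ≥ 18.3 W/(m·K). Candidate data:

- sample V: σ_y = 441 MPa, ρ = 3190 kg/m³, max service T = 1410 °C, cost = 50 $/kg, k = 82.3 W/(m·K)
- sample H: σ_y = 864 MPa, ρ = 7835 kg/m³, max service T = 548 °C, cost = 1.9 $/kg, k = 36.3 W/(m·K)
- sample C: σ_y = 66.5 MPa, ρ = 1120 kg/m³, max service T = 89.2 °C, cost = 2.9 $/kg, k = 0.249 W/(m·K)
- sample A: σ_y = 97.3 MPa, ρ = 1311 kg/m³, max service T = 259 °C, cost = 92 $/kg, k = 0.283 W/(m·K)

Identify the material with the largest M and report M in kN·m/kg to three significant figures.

sample V, M = 138 kN·m/kg

Screen on constraints: max service T ≥ 404 °C; cost ≤ 71 $/kg; k ≥ 18.3 W/(m·K). Survivors: sample V, sample H.
Computing M directly (units already consistent):
  sample V: M = 138 kN·m/kg
  sample H: M = 110 kN·m/kg
Sample V ranks first.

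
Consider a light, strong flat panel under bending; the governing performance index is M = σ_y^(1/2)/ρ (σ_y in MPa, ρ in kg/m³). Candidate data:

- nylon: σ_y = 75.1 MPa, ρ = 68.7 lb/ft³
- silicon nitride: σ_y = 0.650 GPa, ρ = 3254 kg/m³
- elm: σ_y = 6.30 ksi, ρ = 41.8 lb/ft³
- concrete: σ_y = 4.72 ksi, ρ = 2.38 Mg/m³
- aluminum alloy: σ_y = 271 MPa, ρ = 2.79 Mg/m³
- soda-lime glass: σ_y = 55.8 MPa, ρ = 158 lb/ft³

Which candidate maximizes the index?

Convert each candidate to consistent units, then evaluate M:
  nylon: σ_y = 75.10 MPa, ρ = 1100 kg/m³
  silicon nitride: σ_y = 650.0 MPa, ρ = 3254 kg/m³
  elm: σ_y = 43.44 MPa, ρ = 669.6 kg/m³
  concrete: σ_y = 32.54 MPa, ρ = 2380 kg/m³
  aluminum alloy: σ_y = 271.0 MPa, ρ = 2790 kg/m³
  soda-lime glass: σ_y = 55.80 MPa, ρ = 2531 kg/m³
  elm: M = 9.84×10⁻³
  nylon: M = 7.87×10⁻³
  silicon nitride: M = 7.84×10⁻³
  aluminum alloy: M = 5.90×10⁻³
  soda-lime glass: M = 2.95×10⁻³
  concrete: M = 2.40×10⁻³
Highest index: elm.

elm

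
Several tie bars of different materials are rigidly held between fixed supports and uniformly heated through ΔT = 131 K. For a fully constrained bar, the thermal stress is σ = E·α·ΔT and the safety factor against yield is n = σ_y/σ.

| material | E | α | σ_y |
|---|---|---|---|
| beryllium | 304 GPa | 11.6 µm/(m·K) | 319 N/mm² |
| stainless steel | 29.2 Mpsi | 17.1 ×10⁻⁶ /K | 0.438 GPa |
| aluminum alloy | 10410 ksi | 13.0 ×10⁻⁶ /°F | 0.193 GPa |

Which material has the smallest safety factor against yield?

beryllium

With everything in SI (GPa, ×10⁻⁶/K, MPa):
  beryllium: E = 304.0, α = 11.6, σ_y = 319.0 → σ = 462 MPa, n = 0.691
  stainless steel: E = 201.3, α = 17.1, σ_y = 438.0 → σ = 451 MPa, n = 0.971
  aluminum alloy: E = 71.77, α = 23.4, σ_y = 193.0 → σ = 220 MPa, n = 0.877
Beryllium has the lowest safety factor, n = 0.691.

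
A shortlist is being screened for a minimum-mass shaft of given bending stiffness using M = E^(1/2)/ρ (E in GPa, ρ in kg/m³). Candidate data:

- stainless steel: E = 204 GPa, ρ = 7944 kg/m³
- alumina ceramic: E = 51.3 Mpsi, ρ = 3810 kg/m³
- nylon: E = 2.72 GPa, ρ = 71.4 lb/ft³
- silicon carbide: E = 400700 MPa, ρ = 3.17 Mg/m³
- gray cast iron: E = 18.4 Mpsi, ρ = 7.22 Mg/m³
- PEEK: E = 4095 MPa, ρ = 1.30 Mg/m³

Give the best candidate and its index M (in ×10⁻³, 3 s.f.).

silicon carbide, M = 6.31×10⁻³

Convert each candidate to consistent units, then evaluate M:
  stainless steel: E = 204.0 GPa, ρ = 7944 kg/m³
  alumina ceramic: E = 353.7 GPa, ρ = 3810 kg/m³
  nylon: E = 2.720 GPa, ρ = 1144 kg/m³
  silicon carbide: E = 400.7 GPa, ρ = 3170 kg/m³
  gray cast iron: E = 126.9 GPa, ρ = 7220 kg/m³
  PEEK: E = 4.095 GPa, ρ = 1300 kg/m³
  silicon carbide: M = 6.31×10⁻³
  alumina ceramic: M = 4.94×10⁻³
  stainless steel: M = 1.80×10⁻³
  gray cast iron: M = 1.56×10⁻³
  PEEK: M = 1.56×10⁻³
  nylon: M = 1.44×10⁻³
Highest index: silicon carbide.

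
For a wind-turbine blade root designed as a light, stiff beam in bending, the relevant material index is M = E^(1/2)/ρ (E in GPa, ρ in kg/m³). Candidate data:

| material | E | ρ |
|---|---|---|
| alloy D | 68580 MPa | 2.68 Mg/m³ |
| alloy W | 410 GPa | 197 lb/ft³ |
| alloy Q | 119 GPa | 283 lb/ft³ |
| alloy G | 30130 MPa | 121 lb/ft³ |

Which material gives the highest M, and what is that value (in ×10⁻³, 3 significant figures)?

After converting to SI:
  alloy D: E = 68.58 GPa, ρ = 2680 kg/m³
  alloy W: E = 410.0 GPa, ρ = 3156 kg/m³
  alloy Q: E = 119.0 GPa, ρ = 4533 kg/m³
  alloy G: E = 30.13 GPa, ρ = 1938 kg/m³
  alloy W: M = 6.42×10⁻³
  alloy D: M = 3.09×10⁻³
  alloy G: M = 2.83×10⁻³
  alloy Q: M = 2.41×10⁻³
Alloy W has the largest M.

alloy W, M = 6.42×10⁻³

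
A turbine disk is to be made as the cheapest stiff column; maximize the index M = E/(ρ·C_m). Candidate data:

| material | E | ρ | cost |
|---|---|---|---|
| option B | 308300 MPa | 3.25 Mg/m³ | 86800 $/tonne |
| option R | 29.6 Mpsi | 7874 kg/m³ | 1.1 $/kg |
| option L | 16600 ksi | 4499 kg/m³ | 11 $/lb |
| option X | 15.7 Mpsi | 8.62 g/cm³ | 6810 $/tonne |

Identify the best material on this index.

After converting to SI:
  option B: E = 308.3 GPa, ρ = 3250 kg/m³, cost = 86.80 $/kg
  option R: E = 204.1 GPa, ρ = 7874 kg/m³, cost = 1.100 $/kg
  option L: E = 114.5 GPa, ρ = 4499 kg/m³, cost = 24.25 $/kg
  option X: E = 108.2 GPa, ρ = 8620 kg/m³, cost = 6.810 $/kg
  option R: M = 23.6 MN·m per $
  option X: M = 1.84 MN·m per $
  option B: M = 1.09 MN·m per $
  option L: M = 1.05 MN·m per $
Option R ranks first.

option R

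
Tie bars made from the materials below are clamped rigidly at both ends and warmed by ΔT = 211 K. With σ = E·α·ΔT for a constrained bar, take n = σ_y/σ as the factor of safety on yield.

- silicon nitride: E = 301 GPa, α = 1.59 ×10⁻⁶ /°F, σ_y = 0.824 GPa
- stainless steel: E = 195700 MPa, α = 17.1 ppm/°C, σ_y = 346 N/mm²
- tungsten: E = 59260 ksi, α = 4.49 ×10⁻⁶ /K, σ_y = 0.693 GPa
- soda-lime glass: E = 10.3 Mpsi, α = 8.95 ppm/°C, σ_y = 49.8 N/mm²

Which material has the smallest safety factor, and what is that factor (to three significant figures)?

soda-lime glass, n = 0.371

In consistent units (E in GPa, α in ×10⁻⁶/K, σ_y in MPa):
  silicon nitride: E = 301.0, α = 2.86, σ_y = 824.0 → σ = 182 MPa, n = 4.53
  stainless steel: E = 195.7, α = 17.1, σ_y = 346.0 → σ = 706 MPa, n = 0.490
  tungsten: E = 408.6, α = 4.49, σ_y = 693.0 → σ = 387 MPa, n = 1.79
  soda-lime glass: E = 71.02, α = 8.95, σ_y = 49.80 → σ = 134 MPa, n = 0.371
The minimum is soda-lime glass at n = 0.371.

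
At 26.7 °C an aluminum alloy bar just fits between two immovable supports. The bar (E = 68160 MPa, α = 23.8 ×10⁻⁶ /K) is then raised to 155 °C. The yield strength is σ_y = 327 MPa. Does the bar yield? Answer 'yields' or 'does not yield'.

E = 68160 MPa = 68.16 GPa.
ΔT = 128.3 K. Constrained thermal stress σ = E·α·ΔT = 68.16×10³ MPa × 23.8×10⁻⁶ × 128.3 = 208 MPa (compressive).
Compare to σ_y = 327 MPa: σ < σ_y, so it does not yield.

does not yield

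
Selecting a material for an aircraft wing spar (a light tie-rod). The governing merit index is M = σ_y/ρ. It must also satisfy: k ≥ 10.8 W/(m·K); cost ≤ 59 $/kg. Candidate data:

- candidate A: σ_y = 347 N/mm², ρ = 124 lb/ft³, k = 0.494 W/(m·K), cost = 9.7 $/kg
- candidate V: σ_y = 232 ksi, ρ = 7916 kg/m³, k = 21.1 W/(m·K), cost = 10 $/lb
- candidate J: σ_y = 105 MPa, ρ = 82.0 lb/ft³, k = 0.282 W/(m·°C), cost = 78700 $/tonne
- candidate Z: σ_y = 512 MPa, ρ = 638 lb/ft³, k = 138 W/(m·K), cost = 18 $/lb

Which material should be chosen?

Screen on constraints: k ≥ 10.8 W/(m·K); cost ≤ 59 $/kg. Survivors: candidate V, candidate Z.
Normalizing units and computing the index:
  candidate V: σ_y = 1600 MPa, ρ = 7916 kg/m³
  candidate Z: σ_y = 512.0 MPa, ρ = 10220 kg/m³
  candidate V: M = 202 kN·m/kg
  candidate Z: M = 50.1 kN·m/kg
The maximum is for candidate V.

candidate V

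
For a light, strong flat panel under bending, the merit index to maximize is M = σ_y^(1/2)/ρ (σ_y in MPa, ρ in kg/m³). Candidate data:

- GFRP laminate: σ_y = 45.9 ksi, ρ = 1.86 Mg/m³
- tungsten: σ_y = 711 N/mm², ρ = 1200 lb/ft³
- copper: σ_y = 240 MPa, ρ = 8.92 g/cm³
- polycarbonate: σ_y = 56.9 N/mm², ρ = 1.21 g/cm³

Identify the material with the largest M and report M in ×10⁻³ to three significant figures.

Putting every candidate on a common basis:
  GFRP laminate: σ_y = 316.5 MPa, ρ = 1860 kg/m³
  tungsten: σ_y = 711.0 MPa, ρ = 19220 kg/m³
  copper: σ_y = 240.0 MPa, ρ = 8920 kg/m³
  polycarbonate: σ_y = 56.90 MPa, ρ = 1210 kg/m³
  GFRP laminate: M = 9.56×10⁻³
  polycarbonate: M = 6.23×10⁻³
  copper: M = 1.74×10⁻³
  tungsten: M = 1.39×10⁻³
GFRP laminate has the largest M.

GFRP laminate, M = 9.56×10⁻³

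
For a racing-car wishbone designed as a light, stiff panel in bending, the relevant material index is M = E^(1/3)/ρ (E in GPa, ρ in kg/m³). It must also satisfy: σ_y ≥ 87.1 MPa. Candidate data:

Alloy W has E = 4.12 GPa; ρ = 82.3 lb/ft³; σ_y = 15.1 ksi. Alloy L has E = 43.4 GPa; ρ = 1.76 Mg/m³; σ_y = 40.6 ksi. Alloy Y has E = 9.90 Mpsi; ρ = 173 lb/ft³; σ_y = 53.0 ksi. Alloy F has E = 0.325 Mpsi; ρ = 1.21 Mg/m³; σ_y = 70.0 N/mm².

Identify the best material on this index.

Screen on constraints: σ_y ≥ 87.1 MPa. Survivors: alloy W, alloy L, alloy Y.
In SI units:
  alloy W: E = 4.120 GPa, ρ = 1318 kg/m³
  alloy L: E = 43.40 GPa, ρ = 1760 kg/m³
  alloy Y: E = 68.26 GPa, ρ = 2771 kg/m³
  alloy L: M = 2.00×10⁻³
  alloy Y: M = 1.47×10⁻³
  alloy W: M = 1.22×10⁻³
Alloy L ranks first.

alloy L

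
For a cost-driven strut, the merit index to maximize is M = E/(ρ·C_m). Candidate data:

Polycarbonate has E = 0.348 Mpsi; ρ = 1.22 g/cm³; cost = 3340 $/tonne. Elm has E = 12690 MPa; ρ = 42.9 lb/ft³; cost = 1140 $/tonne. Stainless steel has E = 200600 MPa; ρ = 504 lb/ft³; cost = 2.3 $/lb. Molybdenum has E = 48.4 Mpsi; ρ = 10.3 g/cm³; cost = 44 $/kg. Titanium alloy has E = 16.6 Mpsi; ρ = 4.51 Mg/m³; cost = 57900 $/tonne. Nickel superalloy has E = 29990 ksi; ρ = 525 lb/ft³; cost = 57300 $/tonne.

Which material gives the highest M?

elm

In SI units:
  polycarbonate: E = 2.399 GPa, ρ = 1220 kg/m³, cost = 3.340 $/kg
  elm: E = 12.69 GPa, ρ = 687.2 kg/m³, cost = 1.140 $/kg
  stainless steel: E = 200.6 GPa, ρ = 8073 kg/m³, cost = 5.071 $/kg
  molybdenum: E = 333.7 GPa, ρ = 10300 kg/m³, cost = 44.00 $/kg
  titanium alloy: E = 114.5 GPa, ρ = 4510 kg/m³, cost = 57.90 $/kg
  nickel superalloy: E = 206.8 GPa, ρ = 8410 kg/m³, cost = 57.30 $/kg
  elm: M = 16.2 MN·m per $
  stainless steel: M = 4.90 MN·m per $
  molybdenum: M = 0.736 MN·m per $
  polycarbonate: M = 0.589 MN·m per $
  titanium alloy: M = 0.438 MN·m per $
  nickel superalloy: M = 0.429 MN·m per $
Highest index: elm.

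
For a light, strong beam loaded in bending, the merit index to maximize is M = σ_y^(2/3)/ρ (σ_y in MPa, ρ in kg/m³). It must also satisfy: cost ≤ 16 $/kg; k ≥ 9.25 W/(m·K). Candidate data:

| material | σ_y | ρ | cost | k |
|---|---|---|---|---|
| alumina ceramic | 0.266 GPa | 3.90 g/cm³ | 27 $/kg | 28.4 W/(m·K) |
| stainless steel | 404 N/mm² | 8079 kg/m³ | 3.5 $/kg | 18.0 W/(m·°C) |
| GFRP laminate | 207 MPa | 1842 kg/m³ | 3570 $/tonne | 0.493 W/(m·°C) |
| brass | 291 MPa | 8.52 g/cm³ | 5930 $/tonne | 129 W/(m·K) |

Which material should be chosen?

stainless steel

Screen on constraints: cost ≤ 16 $/kg; k ≥ 9.25 W/(m·K). Survivors: stainless steel, brass.
Normalizing units and computing the index:
  stainless steel: σ_y = 404.0 MPa, ρ = 8079 kg/m³
  brass: σ_y = 291.0 MPa, ρ = 8520 kg/m³
  stainless steel: M = 6.76×10⁻³
  brass: M = 5.15×10⁻³
The maximum is for stainless steel.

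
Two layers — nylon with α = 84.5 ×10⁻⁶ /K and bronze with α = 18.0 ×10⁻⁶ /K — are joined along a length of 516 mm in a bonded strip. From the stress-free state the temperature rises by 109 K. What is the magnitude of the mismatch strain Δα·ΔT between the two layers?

7.25×10⁻³

Δα = |84.5 − 18.0|×10⁻⁶/K = 66.5×10⁻⁶/K.
Mismatch strain = Δα·ΔT = 66.5×10⁻⁶ × 109.0 = 7.25×10⁻³.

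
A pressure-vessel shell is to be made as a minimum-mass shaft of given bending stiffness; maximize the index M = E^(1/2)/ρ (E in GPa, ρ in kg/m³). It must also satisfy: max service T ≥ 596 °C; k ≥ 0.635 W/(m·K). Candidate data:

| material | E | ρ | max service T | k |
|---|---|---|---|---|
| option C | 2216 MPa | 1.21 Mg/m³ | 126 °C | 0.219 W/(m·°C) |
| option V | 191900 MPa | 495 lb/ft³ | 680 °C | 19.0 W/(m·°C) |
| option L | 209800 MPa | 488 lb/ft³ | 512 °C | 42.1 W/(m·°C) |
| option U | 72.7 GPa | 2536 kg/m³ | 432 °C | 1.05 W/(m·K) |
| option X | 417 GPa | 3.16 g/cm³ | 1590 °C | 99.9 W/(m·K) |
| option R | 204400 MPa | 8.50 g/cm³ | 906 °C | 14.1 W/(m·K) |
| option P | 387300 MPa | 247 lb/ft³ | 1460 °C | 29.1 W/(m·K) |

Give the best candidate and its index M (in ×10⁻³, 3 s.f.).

Screen on constraints: max service T ≥ 596 °C; k ≥ 0.635 W/(m·K). Survivors: option V, option X, option R, option P.
Normalizing units and computing the index:
  option V: E = 191.9 GPa, ρ = 7929 kg/m³
  option X: E = 417.0 GPa, ρ = 3160 kg/m³
  option R: E = 204.4 GPa, ρ = 8500 kg/m³
  option P: E = 387.3 GPa, ρ = 3957 kg/m³
  option X: M = 6.46×10⁻³
  option P: M = 4.97×10⁻³
  option V: M = 1.75×10⁻³
  option R: M = 1.68×10⁻³
Option X ranks first.

option X, M = 6.46×10⁻³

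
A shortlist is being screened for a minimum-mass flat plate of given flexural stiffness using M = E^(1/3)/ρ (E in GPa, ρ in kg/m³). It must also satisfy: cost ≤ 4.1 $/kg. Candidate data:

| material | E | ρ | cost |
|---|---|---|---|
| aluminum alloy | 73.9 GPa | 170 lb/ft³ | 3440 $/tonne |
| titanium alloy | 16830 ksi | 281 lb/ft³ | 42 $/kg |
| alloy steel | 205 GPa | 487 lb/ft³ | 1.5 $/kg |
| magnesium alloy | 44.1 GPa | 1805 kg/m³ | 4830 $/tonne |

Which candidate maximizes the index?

aluminum alloy

Screen on constraints: cost ≤ 4.1 $/kg. Survivors: aluminum alloy, alloy steel.
Normalizing units and computing the index:
  aluminum alloy: E = 73.90 GPa, ρ = 2723 kg/m³
  alloy steel: E = 205.0 GPa, ρ = 7801 kg/m³
  aluminum alloy: M = 1.54×10⁻³
  alloy steel: M = 0.756×10⁻³
Aluminum alloy ranks first.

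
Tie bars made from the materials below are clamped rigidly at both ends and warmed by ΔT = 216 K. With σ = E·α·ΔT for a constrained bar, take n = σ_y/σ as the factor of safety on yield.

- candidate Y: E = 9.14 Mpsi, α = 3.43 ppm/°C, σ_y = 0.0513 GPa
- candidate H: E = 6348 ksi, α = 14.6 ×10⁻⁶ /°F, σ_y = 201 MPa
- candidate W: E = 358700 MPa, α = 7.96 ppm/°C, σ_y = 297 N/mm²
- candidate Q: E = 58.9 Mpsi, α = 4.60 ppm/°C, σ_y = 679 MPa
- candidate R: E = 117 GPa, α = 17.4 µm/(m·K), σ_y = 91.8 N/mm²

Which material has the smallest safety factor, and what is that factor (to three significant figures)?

With everything in SI (GPa, ×10⁻⁶/K, MPa):
  candidate Y: E = 63.02, α = 3.43, σ_y = 51.30 → σ = 46.7 MPa, n = 1.10
  candidate H: E = 43.77, α = 26.3, σ_y = 201.0 → σ = 248 MPa, n = 0.809
  candidate W: E = 358.7, α = 7.96, σ_y = 297.0 → σ = 617 MPa, n = 0.482
  candidate Q: E = 406.1, α = 4.60, σ_y = 679.0 → σ = 404 MPa, n = 1.68
  candidate R: E = 117.0, α = 17.4, σ_y = 91.80 → σ = 440 MPa, n = 0.209
Smallest n: candidate R with n = 0.209.

candidate R, n = 0.209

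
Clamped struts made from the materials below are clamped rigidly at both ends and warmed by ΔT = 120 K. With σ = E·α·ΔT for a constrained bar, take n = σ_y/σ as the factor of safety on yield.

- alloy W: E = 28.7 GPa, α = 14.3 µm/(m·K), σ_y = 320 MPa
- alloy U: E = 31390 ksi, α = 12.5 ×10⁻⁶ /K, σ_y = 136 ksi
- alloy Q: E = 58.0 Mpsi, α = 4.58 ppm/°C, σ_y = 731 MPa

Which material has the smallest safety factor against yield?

In consistent units (E in GPa, α in ×10⁻⁶/K, σ_y in MPa):
  alloy W: E = 28.70, α = 14.3, σ_y = 320.0 → σ = 49.2 MPa, n = 6.50
  alloy U: E = 216.4, α = 12.5, σ_y = 937.7 → σ = 325 MPa, n = 2.89
  alloy Q: E = 399.9, α = 4.58, σ_y = 731.0 → σ = 220 MPa, n = 3.33
Alloy U has the lowest safety factor, n = 2.89.

alloy U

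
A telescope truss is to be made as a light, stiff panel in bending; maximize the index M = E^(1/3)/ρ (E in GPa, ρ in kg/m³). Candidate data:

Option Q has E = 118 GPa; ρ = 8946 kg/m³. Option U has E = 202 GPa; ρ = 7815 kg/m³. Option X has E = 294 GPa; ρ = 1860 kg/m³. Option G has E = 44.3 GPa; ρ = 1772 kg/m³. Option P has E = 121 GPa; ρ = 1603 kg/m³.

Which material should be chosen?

Evaluate M for each candidate:
  option X: M = 3.57×10⁻³
  option P: M = 3.09×10⁻³
  option G: M = 2.00×10⁻³
  option U: M = 0.751×10⁻³
  option Q: M = 0.548×10⁻³
The maximum is for option X.

option X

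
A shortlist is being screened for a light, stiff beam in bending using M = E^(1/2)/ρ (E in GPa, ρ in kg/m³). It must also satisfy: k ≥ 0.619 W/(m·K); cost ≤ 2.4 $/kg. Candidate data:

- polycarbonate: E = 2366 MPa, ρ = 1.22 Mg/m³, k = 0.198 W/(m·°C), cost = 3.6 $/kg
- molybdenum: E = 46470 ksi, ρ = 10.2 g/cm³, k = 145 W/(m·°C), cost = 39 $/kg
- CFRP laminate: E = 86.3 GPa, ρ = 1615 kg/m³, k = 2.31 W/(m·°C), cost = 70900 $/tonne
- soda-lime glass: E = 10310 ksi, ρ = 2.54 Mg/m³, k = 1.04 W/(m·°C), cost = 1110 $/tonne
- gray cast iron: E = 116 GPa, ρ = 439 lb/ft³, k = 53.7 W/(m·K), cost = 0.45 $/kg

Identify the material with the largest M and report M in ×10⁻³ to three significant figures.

Screen on constraints: k ≥ 0.619 W/(m·K); cost ≤ 2.4 $/kg. Survivors: soda-lime glass, gray cast iron.
Putting every candidate on a common basis:
  soda-lime glass: E = 71.08 GPa, ρ = 2540 kg/m³
  gray cast iron: E = 116.0 GPa, ρ = 7032 kg/m³
  soda-lime glass: M = 3.32×10⁻³
  gray cast iron: M = 1.53×10⁻³
Highest index: soda-lime glass.

soda-lime glass, M = 3.32×10⁻³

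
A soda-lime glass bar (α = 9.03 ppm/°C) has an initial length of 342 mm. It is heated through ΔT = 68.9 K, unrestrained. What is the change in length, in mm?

ΔL = α·L₀·ΔT = 9.03×10⁻⁶ × 342 mm × 68.90 K = 0.213 mm.

0.213 mm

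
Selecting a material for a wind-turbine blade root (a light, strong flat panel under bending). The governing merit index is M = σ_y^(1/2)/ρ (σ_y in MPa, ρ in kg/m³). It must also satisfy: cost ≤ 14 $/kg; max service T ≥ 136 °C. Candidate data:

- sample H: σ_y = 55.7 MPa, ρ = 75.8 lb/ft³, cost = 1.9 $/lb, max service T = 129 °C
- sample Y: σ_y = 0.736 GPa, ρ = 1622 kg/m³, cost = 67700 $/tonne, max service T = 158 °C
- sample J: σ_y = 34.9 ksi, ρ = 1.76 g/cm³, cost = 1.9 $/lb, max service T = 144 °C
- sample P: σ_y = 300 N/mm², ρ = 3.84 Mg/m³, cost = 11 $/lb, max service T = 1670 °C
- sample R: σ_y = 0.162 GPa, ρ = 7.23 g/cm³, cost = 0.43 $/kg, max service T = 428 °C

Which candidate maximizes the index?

Screen on constraints: cost ≤ 14 $/kg; max service T ≥ 136 °C. Survivors: sample J, sample R.
Putting every candidate on a common basis:
  sample J: σ_y = 240.6 MPa, ρ = 1760 kg/m³
  sample R: σ_y = 162.0 MPa, ρ = 7230 kg/m³
  sample J: M = 8.81×10⁻³
  sample R: M = 1.76×10⁻³
Highest index: sample J.

sample J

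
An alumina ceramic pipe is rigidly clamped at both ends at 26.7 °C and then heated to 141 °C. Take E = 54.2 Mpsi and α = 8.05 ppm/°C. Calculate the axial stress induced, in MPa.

E = 54.2 Mpsi = 373.7 GPa.
ΔT = 114.3 K. Constrained thermal stress σ = E·α·ΔT = 373.7×10³ MPa × 8.05×10⁻⁶ × 114.3 = 344 MPa (compressive).

344 MPa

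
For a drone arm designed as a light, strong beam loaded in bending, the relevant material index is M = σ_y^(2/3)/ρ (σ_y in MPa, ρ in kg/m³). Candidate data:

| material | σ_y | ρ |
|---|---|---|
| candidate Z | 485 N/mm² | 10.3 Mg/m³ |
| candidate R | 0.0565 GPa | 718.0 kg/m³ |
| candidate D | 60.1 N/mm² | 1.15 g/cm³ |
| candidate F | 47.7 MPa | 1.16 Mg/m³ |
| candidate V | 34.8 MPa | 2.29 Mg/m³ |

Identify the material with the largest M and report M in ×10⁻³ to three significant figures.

candidate R, M = 20.5×10⁻³

After converting to SI:
  candidate Z: σ_y = 485.0 MPa, ρ = 10300 kg/m³
  candidate R: σ_y = 56.50 MPa, ρ = 718.0 kg/m³
  candidate D: σ_y = 60.10 MPa, ρ = 1150 kg/m³
  candidate F: σ_y = 47.70 MPa, ρ = 1160 kg/m³
  candidate V: σ_y = 34.80 MPa, ρ = 2290 kg/m³
  candidate R: M = 20.5×10⁻³
  candidate D: M = 13.3×10⁻³
  candidate F: M = 11.3×10⁻³
  candidate Z: M = 5.99×10⁻³
  candidate V: M = 4.65×10⁻³
Highest index: candidate R.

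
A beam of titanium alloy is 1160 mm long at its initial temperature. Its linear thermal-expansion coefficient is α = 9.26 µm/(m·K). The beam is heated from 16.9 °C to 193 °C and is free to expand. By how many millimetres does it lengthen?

1.89 mm

ΔT = 193 − 16.9 = 176.1 K.
ΔL = α·L₀·ΔT = 9.26×10⁻⁶ × 1160 mm × 176.1 K = 1.89 mm.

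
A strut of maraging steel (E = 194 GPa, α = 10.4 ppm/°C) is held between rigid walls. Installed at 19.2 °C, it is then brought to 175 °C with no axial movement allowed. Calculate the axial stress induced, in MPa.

ΔT = 155.8 K. Constrained thermal stress σ = E·α·ΔT = 194.0×10³ MPa × 10.4×10⁻⁶ × 155.8 = 314 MPa (compressive).

314 MPa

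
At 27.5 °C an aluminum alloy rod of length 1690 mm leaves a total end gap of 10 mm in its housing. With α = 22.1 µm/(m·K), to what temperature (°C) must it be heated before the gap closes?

295 °C

α·L₀·ΔT = 10.0 mm ⇒ ΔT = 10.0 / (22.1×10⁻⁶ × 1690.0) = 267.7 K.
T = 27.5 + 267.7 = 295.2 °C.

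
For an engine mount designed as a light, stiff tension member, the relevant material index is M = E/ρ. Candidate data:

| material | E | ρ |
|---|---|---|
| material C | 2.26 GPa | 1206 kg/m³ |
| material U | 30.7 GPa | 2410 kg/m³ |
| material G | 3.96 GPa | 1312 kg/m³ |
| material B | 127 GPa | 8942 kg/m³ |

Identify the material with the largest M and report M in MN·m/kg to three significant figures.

Evaluate M for each candidate:
  material B: M = 14.2 MN·m/kg
  material U: M = 12.7 MN·m/kg
  material G: M = 3.02 MN·m/kg
  material C: M = 1.87 MN·m/kg
The maximum is for material B.

material B, M = 14.2 MN·m/kg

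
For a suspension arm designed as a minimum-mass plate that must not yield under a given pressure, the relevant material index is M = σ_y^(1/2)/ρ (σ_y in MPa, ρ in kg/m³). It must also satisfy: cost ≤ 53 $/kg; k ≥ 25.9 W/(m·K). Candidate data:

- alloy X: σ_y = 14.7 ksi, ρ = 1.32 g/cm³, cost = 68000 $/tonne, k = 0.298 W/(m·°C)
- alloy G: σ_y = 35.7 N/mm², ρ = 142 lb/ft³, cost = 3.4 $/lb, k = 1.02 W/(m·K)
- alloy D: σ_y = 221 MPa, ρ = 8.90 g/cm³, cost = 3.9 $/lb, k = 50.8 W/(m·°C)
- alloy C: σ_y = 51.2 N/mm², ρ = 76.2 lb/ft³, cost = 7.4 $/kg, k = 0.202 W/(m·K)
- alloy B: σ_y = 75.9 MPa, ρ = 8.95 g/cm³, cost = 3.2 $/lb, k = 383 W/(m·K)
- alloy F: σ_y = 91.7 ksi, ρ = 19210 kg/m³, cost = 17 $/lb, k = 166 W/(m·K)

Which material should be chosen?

Screen on constraints: cost ≤ 53 $/kg; k ≥ 25.9 W/(m·K). Survivors: alloy D, alloy B, alloy F.
Normalizing units and computing the index:
  alloy D: σ_y = 221.0 MPa, ρ = 8900 kg/m³
  alloy B: σ_y = 75.90 MPa, ρ = 8950 kg/m³
  alloy F: σ_y = 632.2 MPa, ρ = 19210 kg/m³
  alloy D: M = 1.67×10⁻³
  alloy F: M = 1.31×10⁻³
  alloy B: M = 0.973×10⁻³
Alloy D ranks first.

alloy D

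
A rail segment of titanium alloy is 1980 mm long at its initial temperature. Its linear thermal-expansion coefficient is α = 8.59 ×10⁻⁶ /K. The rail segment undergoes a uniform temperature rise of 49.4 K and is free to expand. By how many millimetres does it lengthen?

0.840 mm

ΔL = α·L₀·ΔT = 8.59×10⁻⁶ × 1980 mm × 49.40 K = 0.840 mm.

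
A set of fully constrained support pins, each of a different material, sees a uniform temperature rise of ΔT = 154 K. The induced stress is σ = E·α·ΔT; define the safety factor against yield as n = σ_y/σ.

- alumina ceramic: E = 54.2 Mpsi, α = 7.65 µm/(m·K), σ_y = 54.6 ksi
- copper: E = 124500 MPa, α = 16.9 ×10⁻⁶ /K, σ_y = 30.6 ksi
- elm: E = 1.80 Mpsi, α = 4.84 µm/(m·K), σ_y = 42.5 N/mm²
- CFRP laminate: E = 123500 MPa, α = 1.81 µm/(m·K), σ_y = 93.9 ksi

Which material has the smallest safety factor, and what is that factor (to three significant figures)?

In consistent units (E in GPa, α in ×10⁻⁶/K, σ_y in MPa):
  alumina ceramic: E = 373.7, α = 7.65, σ_y = 376.5 → σ = 440 MPa, n = 0.855
  copper: E = 124.5, α = 16.9, σ_y = 211.0 → σ = 324 MPa, n = 0.651
  elm: E = 12.41, α = 4.84, σ_y = 42.50 → σ = 9.25 MPa, n = 4.59
  CFRP laminate: E = 123.5, α = 1.81, σ_y = 647.4 → σ = 34.4 MPa, n = 18.8
Copper has the lowest safety factor, n = 0.651.

copper, n = 0.651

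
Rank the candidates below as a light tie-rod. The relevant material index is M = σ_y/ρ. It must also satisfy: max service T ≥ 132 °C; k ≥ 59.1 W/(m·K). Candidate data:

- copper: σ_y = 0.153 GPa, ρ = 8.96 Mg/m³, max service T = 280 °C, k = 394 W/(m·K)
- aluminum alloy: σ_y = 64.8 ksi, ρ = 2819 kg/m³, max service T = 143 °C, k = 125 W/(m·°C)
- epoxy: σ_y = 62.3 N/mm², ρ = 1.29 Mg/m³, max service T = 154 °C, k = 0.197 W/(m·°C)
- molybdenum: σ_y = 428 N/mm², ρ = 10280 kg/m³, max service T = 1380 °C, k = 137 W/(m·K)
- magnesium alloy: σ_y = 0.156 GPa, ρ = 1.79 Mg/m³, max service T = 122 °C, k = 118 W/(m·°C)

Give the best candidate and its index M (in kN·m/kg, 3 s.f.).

Screen on constraints: max service T ≥ 132 °C; k ≥ 59.1 W/(m·K). Survivors: copper, aluminum alloy, molybdenum.
In SI units:
  copper: σ_y = 153.0 MPa, ρ = 8960 kg/m³
  aluminum alloy: σ_y = 446.8 MPa, ρ = 2819 kg/m³
  molybdenum: σ_y = 428.0 MPa, ρ = 10280 kg/m³
  aluminum alloy: M = 158 kN·m/kg
  molybdenum: M = 41.6 kN·m/kg
  copper: M = 17.1 kN·m/kg
The maximum is for aluminum alloy.

aluminum alloy, M = 158 kN·m/kg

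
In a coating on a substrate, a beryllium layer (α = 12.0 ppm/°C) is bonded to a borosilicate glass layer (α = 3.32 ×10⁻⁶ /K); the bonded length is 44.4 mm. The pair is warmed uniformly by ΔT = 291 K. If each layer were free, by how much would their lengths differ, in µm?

112 µm

Δα = |12.0 − 3.32|×10⁻⁶/K = 8.68×10⁻⁶/K.
ΔL_mismatch = Δα·L·ΔT = 8.68×10⁻⁶ × 44.4 mm × 291.0 K = 112 µm.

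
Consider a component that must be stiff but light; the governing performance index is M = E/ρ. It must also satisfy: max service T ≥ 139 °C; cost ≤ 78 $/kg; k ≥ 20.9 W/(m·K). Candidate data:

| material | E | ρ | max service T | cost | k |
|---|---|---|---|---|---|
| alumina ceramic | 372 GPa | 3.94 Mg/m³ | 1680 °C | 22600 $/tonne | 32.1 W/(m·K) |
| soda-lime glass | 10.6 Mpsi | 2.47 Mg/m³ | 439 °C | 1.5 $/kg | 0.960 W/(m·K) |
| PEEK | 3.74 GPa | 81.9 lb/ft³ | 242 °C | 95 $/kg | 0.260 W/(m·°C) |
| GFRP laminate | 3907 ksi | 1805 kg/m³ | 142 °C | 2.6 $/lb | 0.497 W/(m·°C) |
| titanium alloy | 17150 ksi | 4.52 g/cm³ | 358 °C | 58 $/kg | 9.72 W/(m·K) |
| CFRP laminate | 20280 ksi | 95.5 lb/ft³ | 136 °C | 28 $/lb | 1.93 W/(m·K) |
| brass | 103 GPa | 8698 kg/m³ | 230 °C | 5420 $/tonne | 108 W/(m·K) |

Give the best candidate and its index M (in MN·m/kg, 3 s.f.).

alumina ceramic, M = 94.4 MN·m/kg

Screen on constraints: max service T ≥ 139 °C; cost ≤ 78 $/kg; k ≥ 20.9 W/(m·K). Survivors: alumina ceramic, brass.
Convert each candidate to consistent units, then evaluate M:
  alumina ceramic: E = 372.0 GPa, ρ = 3940 kg/m³
  brass: E = 103.0 GPa, ρ = 8698 kg/m³
  alumina ceramic: M = 94.4 MN·m/kg
  brass: M = 11.8 MN·m/kg
Highest index: alumina ceramic.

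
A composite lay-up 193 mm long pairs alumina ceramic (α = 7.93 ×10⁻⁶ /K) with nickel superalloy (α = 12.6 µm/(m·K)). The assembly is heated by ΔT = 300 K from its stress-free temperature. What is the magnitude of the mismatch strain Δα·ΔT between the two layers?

1.40×10⁻³

Δα = |7.93 − 12.6|×10⁻⁶/K = 4.67×10⁻⁶/K.
Mismatch strain = Δα·ΔT = 4.67×10⁻⁶ × 300.0 = 1.40×10⁻³.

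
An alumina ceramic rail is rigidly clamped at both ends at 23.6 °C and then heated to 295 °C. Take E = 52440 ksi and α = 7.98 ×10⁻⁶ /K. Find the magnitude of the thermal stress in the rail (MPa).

783 MPa

E = 52440 ksi = 361.6 GPa.
ΔT = 271.4 K. Constrained thermal stress σ = E·α·ΔT = 361.6×10³ MPa × 7.98×10⁻⁶ × 271.4 = 783 MPa (compressive).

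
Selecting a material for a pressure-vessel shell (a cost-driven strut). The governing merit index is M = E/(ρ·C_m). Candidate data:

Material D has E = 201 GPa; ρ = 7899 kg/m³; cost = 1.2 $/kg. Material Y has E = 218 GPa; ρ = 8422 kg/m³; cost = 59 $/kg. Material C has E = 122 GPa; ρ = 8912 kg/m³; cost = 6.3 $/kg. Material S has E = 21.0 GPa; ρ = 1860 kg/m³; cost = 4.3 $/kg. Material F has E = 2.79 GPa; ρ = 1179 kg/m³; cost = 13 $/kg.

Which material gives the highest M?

Computing M directly (units already consistent):
  material D: M = 21.2 MN·m per $
  material S: M = 2.63 MN·m per $
  material C: M = 2.17 MN·m per $
  material Y: M = 0.439 MN·m per $
  material F: M = 0.182 MN·m per $
Material D ranks first.

material D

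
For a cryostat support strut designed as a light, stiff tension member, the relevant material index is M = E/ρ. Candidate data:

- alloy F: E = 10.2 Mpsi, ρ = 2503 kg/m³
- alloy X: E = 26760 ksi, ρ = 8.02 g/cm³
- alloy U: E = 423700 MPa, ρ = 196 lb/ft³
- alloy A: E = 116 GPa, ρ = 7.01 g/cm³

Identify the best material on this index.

alloy U

After converting to SI:
  alloy F: E = 70.33 GPa, ρ = 2503 kg/m³
  alloy X: E = 184.5 GPa, ρ = 8020 kg/m³
  alloy U: E = 423.7 GPa, ρ = 3140 kg/m³
  alloy A: E = 116.0 GPa, ρ = 7010 kg/m³
  alloy U: M = 135 MN·m/kg
  alloy F: M = 28.1 MN·m/kg
  alloy X: M = 23.0 MN·m/kg
  alloy A: M = 16.5 MN·m/kg
The maximum is for alloy U.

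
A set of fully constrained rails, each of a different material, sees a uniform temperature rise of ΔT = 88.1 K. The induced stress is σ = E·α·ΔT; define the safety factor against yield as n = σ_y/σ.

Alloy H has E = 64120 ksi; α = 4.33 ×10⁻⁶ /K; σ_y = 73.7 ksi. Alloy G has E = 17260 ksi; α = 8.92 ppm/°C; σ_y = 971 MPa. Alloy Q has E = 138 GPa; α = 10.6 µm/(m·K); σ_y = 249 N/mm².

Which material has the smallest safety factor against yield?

alloy Q

With everything in SI (GPa, ×10⁻⁶/K, MPa):
  alloy H: E = 442.1, α = 4.33, σ_y = 508.1 → σ = 169 MPa, n = 3.01
  alloy G: E = 119.0, α = 8.92, σ_y = 971.0 → σ = 93.5 MPa, n = 10.4
  alloy Q: E = 138.0, α = 10.6, σ_y = 249.0 → σ = 129 MPa, n = 1.93
Smallest n: alloy Q with n = 1.93.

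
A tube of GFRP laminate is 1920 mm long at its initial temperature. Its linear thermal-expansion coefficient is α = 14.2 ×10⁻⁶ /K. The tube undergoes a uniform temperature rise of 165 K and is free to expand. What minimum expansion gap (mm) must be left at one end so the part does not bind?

ΔL = α·L₀·ΔT = 14.2×10⁻⁶ × 1920 mm × 165.0 K = 4.50 mm.

4.50 mm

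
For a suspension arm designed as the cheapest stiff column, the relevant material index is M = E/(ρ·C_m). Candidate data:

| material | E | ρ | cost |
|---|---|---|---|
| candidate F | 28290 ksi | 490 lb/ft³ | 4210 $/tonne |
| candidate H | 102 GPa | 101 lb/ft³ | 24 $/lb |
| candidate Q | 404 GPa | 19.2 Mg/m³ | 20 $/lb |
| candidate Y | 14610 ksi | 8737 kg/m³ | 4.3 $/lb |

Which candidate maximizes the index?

candidate F

Normalizing units and computing the index:
  candidate F: E = 195.1 GPa, ρ = 7849 kg/m³, cost = 4.210 $/kg
  candidate H: E = 102.0 GPa, ρ = 1618 kg/m³, cost = 52.91 $/kg
  candidate Q: E = 404.0 GPa, ρ = 19200 kg/m³, cost = 44.09 $/kg
  candidate Y: E = 100.7 GPa, ρ = 8737 kg/m³, cost = 9.480 $/kg
  candidate F: M = 5.90 MN·m per $
  candidate Y: M = 1.22 MN·m per $
  candidate H: M = 1.19 MN·m per $
  candidate Q: M = 0.477 MN·m per $
Candidate F ranks first.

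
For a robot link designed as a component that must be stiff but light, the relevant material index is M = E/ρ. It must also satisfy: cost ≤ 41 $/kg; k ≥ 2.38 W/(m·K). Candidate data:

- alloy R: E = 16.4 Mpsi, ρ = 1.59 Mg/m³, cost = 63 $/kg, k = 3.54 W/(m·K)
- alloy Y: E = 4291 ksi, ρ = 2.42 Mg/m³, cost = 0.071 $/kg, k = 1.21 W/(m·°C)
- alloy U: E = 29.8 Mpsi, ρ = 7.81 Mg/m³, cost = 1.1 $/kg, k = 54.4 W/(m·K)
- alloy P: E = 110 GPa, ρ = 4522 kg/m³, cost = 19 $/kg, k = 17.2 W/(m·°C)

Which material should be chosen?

alloy U

Screen on constraints: cost ≤ 41 $/kg; k ≥ 2.38 W/(m·K). Survivors: alloy U, alloy P.
In SI units:
  alloy U: E = 205.5 GPa, ρ = 7810 kg/m³
  alloy P: E = 110.0 GPa, ρ = 4522 kg/m³
  alloy U: M = 26.3 MN·m/kg
  alloy P: M = 24.3 MN·m/kg
Alloy U ranks first.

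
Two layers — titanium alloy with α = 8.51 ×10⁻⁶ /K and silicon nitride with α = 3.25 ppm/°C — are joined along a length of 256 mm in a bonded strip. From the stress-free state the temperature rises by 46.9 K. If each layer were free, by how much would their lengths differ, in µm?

63.2 µm

Δα = |8.51 − 3.25|×10⁻⁶/K = 5.26×10⁻⁶/K.
ΔL_mismatch = Δα·L·ΔT = 5.26×10⁻⁶ × 256.0 mm × 46.9 K = 63.2 µm.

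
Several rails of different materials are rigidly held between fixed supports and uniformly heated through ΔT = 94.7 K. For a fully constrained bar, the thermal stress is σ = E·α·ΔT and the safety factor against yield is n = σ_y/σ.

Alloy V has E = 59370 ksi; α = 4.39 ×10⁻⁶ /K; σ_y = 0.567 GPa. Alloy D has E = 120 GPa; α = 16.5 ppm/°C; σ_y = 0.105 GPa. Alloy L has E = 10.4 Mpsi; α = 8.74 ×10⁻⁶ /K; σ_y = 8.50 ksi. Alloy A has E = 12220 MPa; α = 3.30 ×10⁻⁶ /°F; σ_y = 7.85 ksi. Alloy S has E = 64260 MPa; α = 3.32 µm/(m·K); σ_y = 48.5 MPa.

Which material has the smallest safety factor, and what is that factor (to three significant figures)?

In consistent units (E in GPa, α in ×10⁻⁶/K, σ_y in MPa):
  alloy V: E = 409.3, α = 4.39, σ_y = 567.0 → σ = 170 MPa, n = 3.33
  alloy D: E = 120.0, α = 16.5, σ_y = 105.0 → σ = 188 MPa, n = 0.560
  alloy L: E = 71.71, α = 8.74, σ_y = 58.61 → σ = 59.3 MPa, n = 0.987
  alloy A: E = 12.22, α = 5.94, σ_y = 54.12 → σ = 6.87 MPa, n = 7.87
  alloy S: E = 64.26, α = 3.32, σ_y = 48.50 → σ = 20.2 MPa, n = 2.40
The minimum is alloy D at n = 0.560.

alloy D, n = 0.560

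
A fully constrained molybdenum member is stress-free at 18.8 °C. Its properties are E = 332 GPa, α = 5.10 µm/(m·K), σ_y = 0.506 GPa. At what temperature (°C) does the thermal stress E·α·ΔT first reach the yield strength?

318 °C

σ_y = 0.506 GPa = 506.0 MPa.
E·α·ΔT = 506.0 MPa ⇒ ΔT = 506.0 / (332.0×10³ × 5.10×10⁻⁶) = 298.8 K.
T = 18.8 + 298.8 = 317.6 °C.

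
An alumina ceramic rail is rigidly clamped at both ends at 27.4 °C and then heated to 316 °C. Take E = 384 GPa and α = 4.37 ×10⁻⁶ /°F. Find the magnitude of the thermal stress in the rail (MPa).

872 MPa

α = 4.37×10⁻⁶/°F × 9/5 = 7.87×10⁻⁶/K.
ΔT = 288.6 K. Constrained thermal stress σ = E·α·ΔT = 384.0×10³ MPa × 7.87×10⁻⁶ × 288.6 = 872 MPa (compressive).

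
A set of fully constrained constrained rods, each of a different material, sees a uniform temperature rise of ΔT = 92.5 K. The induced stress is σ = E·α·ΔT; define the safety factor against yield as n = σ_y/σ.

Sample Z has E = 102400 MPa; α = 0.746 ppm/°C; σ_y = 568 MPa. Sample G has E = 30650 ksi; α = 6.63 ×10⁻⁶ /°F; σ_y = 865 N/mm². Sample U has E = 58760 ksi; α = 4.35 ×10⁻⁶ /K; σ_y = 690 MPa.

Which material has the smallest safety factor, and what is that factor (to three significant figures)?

Per material, after unit conversion:
  sample Z: E = 102.4, α = 0.746, σ_y = 568.0 → σ = 7.07 MPa, n = 80.4
  sample G: E = 211.3, α = 11.9, σ_y = 865.0 → σ = 233 MPa, n = 3.71
  sample U: E = 405.1, α = 4.35, σ_y = 690.0 → σ = 163 MPa, n = 4.23
Sample G has the lowest safety factor, n = 3.71.

sample G, n = 3.71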